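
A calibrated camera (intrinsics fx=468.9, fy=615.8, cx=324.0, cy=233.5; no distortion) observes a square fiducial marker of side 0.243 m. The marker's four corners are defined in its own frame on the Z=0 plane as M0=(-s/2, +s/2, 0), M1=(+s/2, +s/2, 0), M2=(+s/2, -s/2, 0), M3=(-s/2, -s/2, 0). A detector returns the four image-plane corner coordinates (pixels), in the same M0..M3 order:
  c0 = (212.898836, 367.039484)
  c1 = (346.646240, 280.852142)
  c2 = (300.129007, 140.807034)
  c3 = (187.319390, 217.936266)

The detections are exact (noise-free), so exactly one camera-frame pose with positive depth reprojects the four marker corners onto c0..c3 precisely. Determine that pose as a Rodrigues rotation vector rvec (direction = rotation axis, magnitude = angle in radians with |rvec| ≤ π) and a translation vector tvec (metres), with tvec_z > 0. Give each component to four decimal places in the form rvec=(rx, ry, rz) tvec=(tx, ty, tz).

Intrinsics K: fx=468.9, fy=615.8, cx=324.0, cy=233.5
Marker side s = 0.243 m; corners in marker frame (Z=0):
  M0 = (-0.1215, +0.1215, 0)
  M1 = (+0.1215, +0.1215, 0)
  M2 = (+0.1215, -0.1215, 0)
  M3 = (-0.1215, -0.1215, 0)
Detected image corners:
  c0 = (212.898836, 367.039484) px
  c1 = (346.646240, 280.852142) px
  c2 = (300.129007, 140.807034) px
  c3 = (187.319390, 217.936266) px
Planar DLT: solve 8×8 A·h = b for H (H[2,2]=1):
  H  [+473.07778 -26.21796 +259.41282]
  H  [-364.11414 +427.97696 +246.40492]
  H  [-0.11753 -0.66457 +1.00000]
B = K⁻¹H; ‖b₁‖=1.225184, ‖b₂‖=1.225184; λ = 2/(‖b₁‖+‖b₂‖) = 0.816204, sign → tz>0 ⇒ λ=+0.816204
r₁ = λ·B[:,0] = (+0.88976,-0.44624,-0.09593); r₂ = λ·B[:,1] = (+0.32917,+0.77293,-0.54242)
r₃ = r₁×r₂ = (+0.31619,+0.45105,+0.83461); SVD([r₁ r₂ r₃]) → R = UVᵀ:
  R  [+0.88976 +0.32917 +0.31619]
  R  [-0.44624 +0.77293 +0.45105]
  R  [-0.09593 -0.54242 +0.83461]
t = (-0.11243, +0.01710, +0.81620) m
tr R = 2.497303; θ = arccos((tr R − 1)/2) = 0.724771 rad = 41.526°
axis k = ((R−Rᵀ)₃₂, (R−Rᵀ)₁₃, (R−Rᵀ)₂₁) / (2 sinθ) = (-0.749267, +0.310816, -0.584800)
rvec = θ·k = (-0.543047, +0.225271, -0.423846)

rvec=(-0.5430, 0.2253, -0.4238) tvec=(-0.1124, 0.0171, 0.8162)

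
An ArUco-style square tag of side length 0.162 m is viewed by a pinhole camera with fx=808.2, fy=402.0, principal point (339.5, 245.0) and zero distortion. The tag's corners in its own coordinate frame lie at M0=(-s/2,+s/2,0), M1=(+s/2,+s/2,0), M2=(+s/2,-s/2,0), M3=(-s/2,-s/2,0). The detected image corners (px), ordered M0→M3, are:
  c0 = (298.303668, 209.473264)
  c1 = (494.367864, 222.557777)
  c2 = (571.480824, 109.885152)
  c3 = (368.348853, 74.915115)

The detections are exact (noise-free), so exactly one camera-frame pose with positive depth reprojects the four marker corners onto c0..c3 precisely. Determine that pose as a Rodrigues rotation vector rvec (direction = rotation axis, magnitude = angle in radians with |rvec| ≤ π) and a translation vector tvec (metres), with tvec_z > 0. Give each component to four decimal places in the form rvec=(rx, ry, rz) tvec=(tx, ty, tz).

Intrinsics K: fx=808.2, fy=402.0, cx=339.5, cy=245.0
Marker side s = 0.162 m; corners in marker frame (Z=0):
  M0 = (-0.0810, +0.0810, 0)
  M1 = (+0.0810, +0.0810, 0)
  M2 = (+0.0810, -0.0810, 0)
  M3 = (-0.0810, -0.0810, 0)
Detected image corners:
  c0 = (298.303668, 209.473264) px
  c1 = (494.367864, 222.557777) px
  c2 = (571.480824, 109.885152) px
  c3 = (368.348853, 74.915115) px
Planar DLT: solve 8×8 A·h = b for H (H[2,2]=1):
  H  [+1655.59269 -204.75370 +439.32053]
  H  [+296.29139 +847.12048 +158.06485]
  H  [+0.98016 +0.57990 +1.00000]
B = K⁻¹H; ‖b₁‖=1.912904, ‖b₂‖=1.912904; λ = 2/(‖b₁‖+‖b₂‖) = 0.522765, sign → tz>0 ⇒ λ=+0.522765
r₁ = λ·B[:,0] = (+0.85564,+0.07302,+0.51239); r₂ = λ·B[:,1] = (-0.25979,+0.91685,+0.30315)
r₃ = r₁×r₂ = (-0.44765,-0.39250,+0.80346); SVD([r₁ r₂ r₃]) → R = UVᵀ:
  R  [+0.85564 -0.25979 -0.44765]
  R  [+0.07302 +0.91685 -0.39250]
  R  [+0.51239 +0.30315 +0.80346]
t = (+0.06457, -0.11305, +0.52277) m
tr R = 2.575953; θ = arccos((tr R − 1)/2) = 0.663281 rad = 38.003°
axis k = ((R−Rᵀ)₃₂, (R−Rᵀ)₁₃, (R−Rᵀ)₂₁) / (2 sinθ) = (+0.564924, -0.779626, +0.270265)
rvec = θ·k = (+0.374703, -0.517111, +0.179262)

rvec=(0.3747, -0.5171, 0.1793) tvec=(0.0646, -0.1131, 0.5228)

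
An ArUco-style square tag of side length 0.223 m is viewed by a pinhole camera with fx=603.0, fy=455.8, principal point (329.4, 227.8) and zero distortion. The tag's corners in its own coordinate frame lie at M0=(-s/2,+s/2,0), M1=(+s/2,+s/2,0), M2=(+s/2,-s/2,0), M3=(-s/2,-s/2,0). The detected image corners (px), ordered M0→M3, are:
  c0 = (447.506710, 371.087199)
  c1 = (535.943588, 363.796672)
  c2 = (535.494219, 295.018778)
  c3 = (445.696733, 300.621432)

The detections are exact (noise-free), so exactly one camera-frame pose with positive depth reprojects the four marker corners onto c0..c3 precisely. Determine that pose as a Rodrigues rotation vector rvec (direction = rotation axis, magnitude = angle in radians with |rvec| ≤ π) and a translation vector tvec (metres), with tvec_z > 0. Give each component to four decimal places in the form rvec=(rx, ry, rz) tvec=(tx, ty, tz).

Intrinsics K: fx=603.0, fy=455.8, cx=329.4, cy=227.8
Marker side s = 0.223 m; corners in marker frame (Z=0):
  M0 = (-0.1115, +0.1115, 0)
  M1 = (+0.1115, +0.1115, 0)
  M2 = (+0.1115, -0.1115, 0)
  M3 = (-0.1115, -0.1115, 0)
Detected image corners:
  c0 = (447.506710, 371.087199) px
  c1 = (535.943588, 363.796672) px
  c2 = (535.494219, 295.018778) px
  c3 = (445.696733, 300.621432) px
Planar DLT: solve 8×8 A·h = b for H (H[2,2]=1):
  H  [+456.04975 +37.93835 +491.73549]
  H  [+9.28906 +334.44595 +332.84980]
  H  [+0.11492 +0.06701 +1.00000]
B = K⁻¹H; ‖b₁‖=0.703957, ‖b₂‖=0.703957; λ = 2/(‖b₁‖+‖b₂‖) = 1.420541, sign → tz>0 ⇒ λ=+1.420541
r₁ = λ·B[:,0] = (+0.98518,-0.05264,+0.16325); r₂ = λ·B[:,1] = (+0.03738,+0.99476,+0.09519)
r₃ = r₁×r₂ = (-0.16740,-0.08768,+0.98198); SVD([r₁ r₂ r₃]) → R = UVᵀ:
  R  [+0.98518 +0.03738 -0.16740]
  R  [-0.05264 +0.99476 -0.08768]
  R  [+0.16325 +0.09519 +0.98198]
t = (+0.38243, +0.32740, +1.42054) m
tr R = 2.961920; θ = arccos((tr R − 1)/2) = 0.195453 rad = 11.199°
axis k = ((R−Rᵀ)₃₂, (R−Rᵀ)₁₃, (R−Rᵀ)₂₁) / (2 sinθ) = (+0.470784, -0.851267, -0.231745)
rvec = θ·k = (+0.092016, -0.166383, -0.045295)

rvec=(0.0920, -0.1664, -0.0453) tvec=(0.3824, 0.3274, 1.4205)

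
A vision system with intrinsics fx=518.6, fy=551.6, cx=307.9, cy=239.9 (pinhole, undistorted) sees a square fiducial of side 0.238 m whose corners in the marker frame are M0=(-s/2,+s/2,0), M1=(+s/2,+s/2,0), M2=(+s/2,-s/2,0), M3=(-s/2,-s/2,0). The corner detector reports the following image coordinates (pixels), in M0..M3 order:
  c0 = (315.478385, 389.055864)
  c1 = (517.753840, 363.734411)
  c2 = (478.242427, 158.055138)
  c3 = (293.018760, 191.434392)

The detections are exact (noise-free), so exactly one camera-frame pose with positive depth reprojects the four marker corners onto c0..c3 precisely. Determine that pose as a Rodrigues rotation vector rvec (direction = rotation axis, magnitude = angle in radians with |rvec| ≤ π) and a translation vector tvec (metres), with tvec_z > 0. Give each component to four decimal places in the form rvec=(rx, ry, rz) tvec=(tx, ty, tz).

Intrinsics K: fx=518.6, fy=551.6, cx=307.9, cy=239.9
Marker side s = 0.238 m; corners in marker frame (Z=0):
  M0 = (-0.1190, +0.1190, 0)
  M1 = (+0.1190, +0.1190, 0)
  M2 = (+0.1190, -0.1190, 0)
  M3 = (-0.1190, -0.1190, 0)
Detected image corners:
  c0 = (315.478385, 389.055864) px
  c1 = (517.753840, 363.734411) px
  c2 = (478.242427, 158.055138) px
  c3 = (293.018760, 191.434392) px
Planar DLT: solve 8×8 A·h = b for H (H[2,2]=1):
  H  [+725.73160 -5.16313 +398.00763]
  H  [-183.70513 +754.48070 +271.92732]
  H  [-0.21668 -0.33514 +1.00000]
B = K⁻¹H; ‖b₁‖=1.561700, ‖b₂‖=1.561700; λ = 2/(‖b₁‖+‖b₂‖) = 0.640328, sign → tz>0 ⇒ λ=+0.640328
r₁ = λ·B[:,0] = (+0.97845,-0.15291,-0.13874); r₂ = λ·B[:,1] = (+0.12103,+0.96917,-0.21460)
r₃ = r₁×r₂ = (+0.16728,+0.19318,+0.96680); SVD([r₁ r₂ r₃]) → R = UVᵀ:
  R  [+0.97845 +0.12103 +0.16728]
  R  [-0.15291 +0.96917 +0.19318]
  R  [-0.13874 -0.21460 +0.96680]
t = (+0.11126, +0.03718, +0.64033) m
tr R = 2.914424; θ = arccos((tr R − 1)/2) = 0.293586 rad = 16.821°
axis k = ((R−Rᵀ)₃₂, (R−Rᵀ)₁₃, (R−Rᵀ)₂₁) / (2 sinθ) = (-0.704552, +0.528746, -0.473323)
rvec = θ·k = (-0.206847, +0.155233, -0.138961)

rvec=(-0.2068, 0.1552, -0.1390) tvec=(0.1113, 0.0372, 0.6403)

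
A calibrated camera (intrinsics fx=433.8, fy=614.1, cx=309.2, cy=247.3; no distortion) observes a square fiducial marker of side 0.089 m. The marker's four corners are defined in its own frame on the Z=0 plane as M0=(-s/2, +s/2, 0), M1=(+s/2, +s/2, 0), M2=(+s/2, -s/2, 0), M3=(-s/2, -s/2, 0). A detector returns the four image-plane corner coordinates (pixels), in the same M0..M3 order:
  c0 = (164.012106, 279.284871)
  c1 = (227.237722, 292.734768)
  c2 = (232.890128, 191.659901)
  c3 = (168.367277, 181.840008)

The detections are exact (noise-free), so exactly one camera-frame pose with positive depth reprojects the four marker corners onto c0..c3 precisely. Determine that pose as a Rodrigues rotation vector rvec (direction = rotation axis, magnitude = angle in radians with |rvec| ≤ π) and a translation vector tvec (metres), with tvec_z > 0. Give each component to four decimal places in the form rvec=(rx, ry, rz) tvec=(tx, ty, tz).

rvec=(0.0938, 0.2453, 0.1107) tvec=(-0.1406, -0.0094, 0.5461)

Intrinsics K: fx=433.8, fy=614.1, cx=309.2, cy=247.3
Marker side s = 0.089 m; corners in marker frame (Z=0):
  M0 = (-0.0445, +0.0445, 0)
  M1 = (+0.0445, +0.0445, 0)
  M2 = (+0.0445, -0.0445, 0)
  M3 = (-0.0445, -0.0445, 0)
Detected image corners:
  c0 = (164.012106, 279.284871) px
  c1 = (227.237722, 292.734768) px
  c2 = (232.890128, 191.659901) px
  c3 = (168.367277, 181.840008) px
Planar DLT: solve 8×8 A·h = b for H (H[2,2]=1):
  H  [+631.70284 -17.60147 +197.48885]
  H  [+28.39391 +1160.79558 +236.69656]
  H  [-0.43367 +0.19422 +1.00000]
B = K⁻¹H; ‖b₁‖=1.831175, ‖b₂‖=1.831175; λ = 2/(‖b₁‖+‖b₂‖) = 0.546097, sign → tz>0 ⇒ λ=+0.546097
r₁ = λ·B[:,0] = (+0.96403,+0.12062,-0.23683); r₂ = λ·B[:,1] = (-0.09776,+0.98954,+0.10606)
r₃ = r₁×r₂ = (+0.24714,-0.07910,+0.96574); SVD([r₁ r₂ r₃]) → R = UVᵀ:
  R  [+0.96403 -0.09776 +0.24714]
  R  [+0.12062 +0.98954 -0.07910]
  R  [-0.23683 +0.10606 +0.96574]
t = (-0.14063, -0.00943, +0.54610) m
tr R = 2.919322; θ = arccos((tr R − 1)/2) = 0.285002 rad = 16.329°
axis k = ((R−Rᵀ)₃₂, (R−Rᵀ)₁₃, (R−Rᵀ)₂₁) / (2 sinθ) = (+0.329280, +0.860672, +0.388352)
rvec = θ·k = (+0.093845, +0.245293, +0.110681)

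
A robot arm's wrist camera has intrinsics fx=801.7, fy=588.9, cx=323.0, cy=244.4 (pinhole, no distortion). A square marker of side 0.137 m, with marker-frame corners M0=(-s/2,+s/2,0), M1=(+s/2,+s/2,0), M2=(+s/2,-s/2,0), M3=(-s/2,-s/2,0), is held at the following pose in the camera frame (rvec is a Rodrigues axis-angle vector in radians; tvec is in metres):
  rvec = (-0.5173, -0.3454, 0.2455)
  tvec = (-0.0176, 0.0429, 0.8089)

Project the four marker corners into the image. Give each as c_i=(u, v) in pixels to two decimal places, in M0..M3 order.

Intrinsics K: fx=801.7, fy=588.9, cx=323.0, cy=244.4
Marker side s = 0.137 m; corners in marker frame (Z=0):
  M0 = (-0.0685, +0.0685, 0)
  M1 = (+0.0685, +0.0685, 0)
  M2 = (+0.0685, -0.0685, 0)
  M3 = (-0.0685, -0.0685, 0)
rvec = (-0.5173, -0.3454, 0.2455), |rvec| = θ = 0.66871 rad = 38.314°
Rodrigues: sinθ=0.61997, 1−cosθ=0.21538; R = I + sinθ·[k]× + (1−cosθ)·[k]×²:
    [+0.91351 -0.14155 -0.38139]
    [+0.31367 +0.84208 +0.43876]
    [+0.25906 -0.52044 +0.81365]
t = (-0.0176, 0.0429, 0.8089) m
M0: Pc = R·M0+t = (-0.08987, +0.07910, +0.75550); u = 801.7·(-0.08987)/0.75550 + 323.0 = 227.6331, v = 588.9·(+0.07910)/0.75550 + 244.4 = 306.0542
M1: Pc = R·M1+t = (+0.03528, +0.12207, +0.79100); u = 801.7·(+0.03528)/0.79100 + 323.0 = 358.7567, v = 588.9·(+0.12207)/0.79100 + 244.4 = 335.2809
M2: Pc = R·M2+t = (+0.05467, +0.00670, +0.86230); u = 801.7·(+0.05467)/0.86230 + 323.0 = 373.8297, v = 588.9·(+0.00670)/0.86230 + 244.4 = 248.9780
M3: Pc = R·M3+t = (-0.07048, -0.03627, +0.82680); u = 801.7·(-0.07048)/0.82680 + 323.0 = 254.6607, v = 588.9·(-0.03627)/0.82680 + 244.4 = 218.5671

c0=(227.63, 306.05) c1=(358.76, 335.28) c2=(373.83, 248.98) c3=(254.66, 218.57)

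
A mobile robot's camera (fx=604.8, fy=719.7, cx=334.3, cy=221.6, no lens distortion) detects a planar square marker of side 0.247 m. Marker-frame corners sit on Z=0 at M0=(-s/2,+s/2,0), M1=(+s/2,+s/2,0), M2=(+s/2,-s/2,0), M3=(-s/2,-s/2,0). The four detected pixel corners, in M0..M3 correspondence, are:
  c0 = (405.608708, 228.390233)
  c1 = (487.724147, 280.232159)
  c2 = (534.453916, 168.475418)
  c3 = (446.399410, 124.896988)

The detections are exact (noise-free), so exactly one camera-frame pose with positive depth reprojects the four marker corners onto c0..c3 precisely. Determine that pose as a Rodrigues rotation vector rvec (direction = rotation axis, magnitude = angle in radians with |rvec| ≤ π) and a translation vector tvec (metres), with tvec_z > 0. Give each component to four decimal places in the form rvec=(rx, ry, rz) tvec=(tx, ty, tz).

rvec=(0.0245, 0.5911, 0.4523) tvec=(0.3276, -0.0448, 1.4997)

Intrinsics K: fx=604.8, fy=719.7, cx=334.3, cy=221.6
Marker side s = 0.247 m; corners in marker frame (Z=0):
  M0 = (-0.1235, +0.1235, 0)
  M1 = (+0.1235, +0.1235, 0)
  M2 = (+0.1235, -0.1235, 0)
  M3 = (-0.1235, -0.1235, 0)
Detected image corners:
  c0 = (405.608708, 228.390233) px
  c1 = (487.724147, 280.232159) px
  c2 = (534.453916, 168.475418) px
  c3 = (446.399410, 124.896988) px
Planar DLT: solve 8×8 A·h = b for H (H[2,2]=1):
  H  [+177.91887 -129.81431 +466.41052]
  H  [+122.15710 +455.03233 +200.11655]
  H  [-0.35515 +0.09994 +1.00000]
B = K⁻¹H; ‖b₁‖=0.666785, ‖b₂‖=0.666785; λ = 2/(‖b₁‖+‖b₂‖) = 1.499733, sign → tz>0 ⇒ λ=+1.499733
r₁ = λ·B[:,0] = (+0.73560,+0.41856,-0.53264); r₂ = λ·B[:,1] = (-0.40475,+0.90206,+0.14988)
r₃ = r₁×r₂ = (+0.54320,+0.10533,+0.83297); SVD([r₁ r₂ r₃]) → R = UVᵀ:
  R  [+0.73560 -0.40475 +0.54320]
  R  [+0.41856 +0.90206 +0.10533]
  R  [-0.53264 +0.14988 +0.83297]
t = (+0.32760, -0.04477, +1.49973) m
tr R = 2.470630; θ = arccos((tr R − 1)/2) = 0.744665 rad = 42.666°
axis k = ((R−Rᵀ)₃₂, (R−Rᵀ)₁₃, (R−Rᵀ)₂₁) / (2 sinθ) = (+0.032865, +0.793714, +0.607403)
rvec = θ·k = (+0.024474, +0.591051, +0.452312)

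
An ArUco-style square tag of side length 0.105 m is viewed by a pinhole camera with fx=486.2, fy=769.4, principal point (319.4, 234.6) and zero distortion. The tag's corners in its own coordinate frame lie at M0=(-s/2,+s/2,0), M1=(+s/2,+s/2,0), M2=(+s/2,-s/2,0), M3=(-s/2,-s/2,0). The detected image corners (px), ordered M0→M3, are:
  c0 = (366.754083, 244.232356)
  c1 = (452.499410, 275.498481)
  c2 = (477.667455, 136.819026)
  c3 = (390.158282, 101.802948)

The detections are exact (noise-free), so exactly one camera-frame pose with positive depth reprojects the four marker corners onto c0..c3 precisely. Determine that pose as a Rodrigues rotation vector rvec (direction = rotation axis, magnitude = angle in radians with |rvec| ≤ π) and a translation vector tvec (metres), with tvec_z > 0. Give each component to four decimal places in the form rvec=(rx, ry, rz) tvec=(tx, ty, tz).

Intrinsics K: fx=486.2, fy=769.4, cx=319.4, cy=234.6
Marker side s = 0.105 m; corners in marker frame (Z=0):
  M0 = (-0.0525, +0.0525, 0)
  M1 = (+0.0525, +0.0525, 0)
  M2 = (+0.0525, -0.0525, 0)
  M3 = (-0.0525, -0.0525, 0)
Detected image corners:
  c0 = (366.754083, 244.232356) px
  c1 = (452.499410, 275.498481) px
  c2 = (477.667455, 136.819026) px
  c3 = (390.158282, 101.802948) px
Planar DLT: solve 8×8 A·h = b for H (H[2,2]=1):
  H  [+907.34632 -126.48338 +422.05570]
  H  [+352.45123 +1385.58326 +190.67587]
  H  [+0.19545 +0.24871 +1.00000]
B = K⁻¹H; ‖b₁‖=1.793587, ‖b₂‖=1.793587; λ = 2/(‖b₁‖+‖b₂‖) = 0.557542, sign → tz>0 ⇒ λ=+0.557542
r₁ = λ·B[:,0] = (+0.96890,+0.22218,+0.10897); r₂ = λ·B[:,1] = (-0.23614,+0.96177,+0.13867)
r₃ = r₁×r₂ = (-0.07400,-0.16009,+0.98433); SVD([r₁ r₂ r₃]) → R = UVᵀ:
  R  [+0.96890 -0.23614 -0.07400]
  R  [+0.22218 +0.96177 -0.16009]
  R  [+0.10897 +0.13867 +0.98433]
t = (+0.11772, -0.03183, +0.55754) m
tr R = 2.914998; θ = arccos((tr R − 1)/2) = 0.292593 rad = 16.764°
axis k = ((R−Rᵀ)₃₂, (R−Rᵀ)₁₃, (R−Rᵀ)₂₁) / (2 sinθ) = (+0.517886, -0.317173, +0.794478)
rvec = θ·k = (+0.151530, -0.092803, +0.232459)

rvec=(0.1515, -0.0928, 0.2325) tvec=(0.1177, -0.0318, 0.5575)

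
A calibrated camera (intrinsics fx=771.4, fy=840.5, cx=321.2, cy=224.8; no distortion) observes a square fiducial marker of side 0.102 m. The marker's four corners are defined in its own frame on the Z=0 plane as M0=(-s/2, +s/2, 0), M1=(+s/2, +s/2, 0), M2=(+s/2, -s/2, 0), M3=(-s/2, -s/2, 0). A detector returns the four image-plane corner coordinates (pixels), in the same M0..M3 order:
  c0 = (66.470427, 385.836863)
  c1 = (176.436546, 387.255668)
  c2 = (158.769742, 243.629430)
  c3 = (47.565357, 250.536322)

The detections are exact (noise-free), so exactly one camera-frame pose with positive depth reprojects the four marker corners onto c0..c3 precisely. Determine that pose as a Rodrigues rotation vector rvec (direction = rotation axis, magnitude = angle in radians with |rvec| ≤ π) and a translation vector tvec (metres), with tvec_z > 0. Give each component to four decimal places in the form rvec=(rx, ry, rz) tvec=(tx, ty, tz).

Intrinsics K: fx=771.4, fy=840.5, cx=321.2, cy=224.8
Marker side s = 0.102 m; corners in marker frame (Z=0):
  M0 = (-0.0510, +0.0510, 0)
  M1 = (+0.0510, +0.0510, 0)
  M2 = (+0.0510, -0.0510, 0)
  M3 = (-0.0510, -0.0510, 0)
Detected image corners:
  c0 = (66.470427, 385.836863) px
  c1 = (176.436546, 387.255668) px
  c2 = (158.769742, 243.629430) px
  c3 = (47.565357, 250.536322) px
Planar DLT: solve 8×8 A·h = b for H (H[2,2]=1):
  H  [+1018.82779 +202.57712 +110.76751]
  H  [-210.61419 +1431.30644 +317.58744]
  H  [-0.58122 +0.20589 +1.00000]
B = K⁻¹H; ‖b₁‖=1.670062, ‖b₂‖=1.670062; λ = 2/(‖b₁‖+‖b₂‖) = 0.598780, sign → tz>0 ⇒ λ=+0.598780
r₁ = λ·B[:,0] = (+0.93575,-0.05696,-0.34803); r₂ = λ·B[:,1] = (+0.10591,+0.98670,+0.12328)
r₃ = r₁×r₂ = (+0.33638,-0.15222,+0.92934); SVD([r₁ r₂ r₃]) → R = UVᵀ:
  R  [+0.93575 +0.10591 +0.33638]
  R  [-0.05696 +0.98670 -0.15222]
  R  [-0.34803 +0.12328 +0.92934]
t = (-0.16334, +0.06610, +0.59878) m
tr R = 2.851800; θ = arccos((tr R − 1)/2) = 0.387385 rad = 22.196°
axis k = ((R−Rᵀ)₃₂, (R−Rᵀ)₁₃, (R−Rᵀ)₂₁) / (2 sinθ) = (+0.364645, +0.905849, -0.215574)
rvec = θ·k = (+0.141258, +0.350912, -0.083510)

rvec=(0.1413, 0.3509, -0.0835) tvec=(-0.1633, 0.0661, 0.5988)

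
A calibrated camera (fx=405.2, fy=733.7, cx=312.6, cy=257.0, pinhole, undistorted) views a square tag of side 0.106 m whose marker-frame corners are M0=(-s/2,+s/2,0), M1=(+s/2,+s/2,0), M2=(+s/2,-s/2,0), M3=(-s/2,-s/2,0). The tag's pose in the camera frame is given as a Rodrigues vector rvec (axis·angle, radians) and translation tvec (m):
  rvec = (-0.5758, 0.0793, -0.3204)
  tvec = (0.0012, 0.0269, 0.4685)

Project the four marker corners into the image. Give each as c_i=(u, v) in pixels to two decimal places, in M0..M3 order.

Intrinsics K: fx=405.2, fy=733.7, cx=312.6, cy=257.0
Marker side s = 0.106 m; corners in marker frame (Z=0):
  M0 = (-0.0530, +0.0530, 0)
  M1 = (+0.0530, +0.0530, 0)
  M2 = (+0.0530, -0.0530, 0)
  M3 = (-0.0530, -0.0530, 0)
rvec = (-0.5758, 0.0793, -0.3204), |rvec| = θ = 0.66369 rad = 38.027°
Rodrigues: sinθ=0.61603, 1−cosθ=0.21228; R = I + sinθ·[k]× + (1−cosθ)·[k]×²:
    [+0.94750 +0.27539 +0.16251]
    [-0.31940 +0.79075 +0.52220]
    [+0.01530 -0.54669 +0.83719]
t = (0.0012, 0.0269, 0.4685) m
M0: Pc = R·M0+t = (-0.03442, +0.08574, +0.43871); u = 405.2·(-0.03442)/0.43871 + 312.6 = 280.8076, v = 733.7·(+0.08574)/0.43871 + 257.0 = 400.3868
M1: Pc = R·M1+t = (+0.06601, +0.05188, +0.44034); u = 405.2·(+0.06601)/0.44034 + 312.6 = 373.3454, v = 733.7·(+0.05188)/0.44034 + 257.0 = 343.4471
M2: Pc = R·M2+t = (+0.03682, -0.03194, +0.49829); u = 405.2·(+0.03682)/0.49829 + 312.6 = 342.5432, v = 733.7·(-0.03194)/0.49829 + 257.0 = 209.9732
M3: Pc = R·M3+t = (-0.06361, +0.00192, +0.49666); u = 405.2·(-0.06361)/0.49666 + 312.6 = 260.7019, v = 733.7·(+0.00192)/0.49666 + 257.0 = 259.8335

c0=(280.81, 400.39) c1=(373.35, 343.45) c2=(342.54, 209.97) c3=(260.70, 259.83)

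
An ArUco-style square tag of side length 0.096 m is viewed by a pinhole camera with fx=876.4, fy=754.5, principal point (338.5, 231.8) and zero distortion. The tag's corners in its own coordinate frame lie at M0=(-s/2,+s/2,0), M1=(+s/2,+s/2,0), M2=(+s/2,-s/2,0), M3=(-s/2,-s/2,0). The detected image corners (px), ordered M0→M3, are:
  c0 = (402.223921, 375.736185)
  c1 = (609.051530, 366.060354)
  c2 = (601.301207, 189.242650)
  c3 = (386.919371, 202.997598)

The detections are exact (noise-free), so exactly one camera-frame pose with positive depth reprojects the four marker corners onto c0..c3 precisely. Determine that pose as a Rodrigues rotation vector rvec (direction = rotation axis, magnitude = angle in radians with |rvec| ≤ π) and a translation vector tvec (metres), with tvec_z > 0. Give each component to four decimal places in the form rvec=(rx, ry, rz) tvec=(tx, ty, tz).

Intrinsics K: fx=876.4, fy=754.5, cx=338.5, cy=231.8
Marker side s = 0.096 m; corners in marker frame (Z=0):
  M0 = (-0.0480, +0.0480, 0)
  M1 = (+0.0480, +0.0480, 0)
  M2 = (+0.0480, -0.0480, 0)
  M3 = (-0.0480, -0.0480, 0)
Detected image corners:
  c0 = (402.223921, 375.736185) px
  c1 = (609.051530, 366.060354) px
  c2 = (601.301207, 189.242650) px
  c3 = (386.919371, 202.997598) px
Planar DLT: solve 8×8 A·h = b for H (H[2,2]=1):
  H  [+2084.46313 +313.20422 +498.88247]
  H  [-183.24039 +1929.68541 +285.18746]
  H  [-0.21727 +0.38553 +1.00000]
B = K⁻¹H; ‖b₁‖=2.478189, ‖b₂‖=2.478189; λ = 2/(‖b₁‖+‖b₂‖) = 0.403520, sign → tz>0 ⇒ λ=+0.403520
r₁ = λ·B[:,0] = (+0.99361,-0.07107,-0.08767); r₂ = λ·B[:,1] = (+0.08412,+0.98424,+0.15557)
r₃ = r₁×r₂ = (+0.07524,-0.16195,+0.98393); SVD([r₁ r₂ r₃]) → R = UVᵀ:
  R  [+0.99361 +0.08412 +0.07524]
  R  [-0.07107 +0.98424 -0.16195]
  R  [-0.08767 +0.15557 +0.98393]
t = (+0.07384, +0.02855, +0.40352) m
tr R = 2.961774; θ = arccos((tr R − 1)/2) = 0.195826 rad = 11.220°
axis k = ((R−Rᵀ)₃₂, (R−Rᵀ)₁₃, (R−Rᵀ)₂₁) / (2 sinθ) = (+0.815923, +0.418623, -0.398779)
rvec = θ·k = (+0.159779, +0.081977, -0.078091)

rvec=(0.1598, 0.0820, -0.0781) tvec=(0.0738, 0.0286, 0.4035)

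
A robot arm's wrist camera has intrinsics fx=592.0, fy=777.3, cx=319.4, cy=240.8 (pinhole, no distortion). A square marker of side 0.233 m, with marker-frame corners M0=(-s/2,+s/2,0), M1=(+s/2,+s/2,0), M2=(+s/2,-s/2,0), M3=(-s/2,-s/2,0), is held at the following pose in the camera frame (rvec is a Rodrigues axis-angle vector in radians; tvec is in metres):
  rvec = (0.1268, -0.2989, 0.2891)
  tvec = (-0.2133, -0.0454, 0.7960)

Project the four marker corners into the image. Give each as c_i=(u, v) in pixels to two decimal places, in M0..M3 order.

c0=(46.53, 276.08) c1=(219.81, 329.36) c2=(267.64, 121.98) c3=(94.62, 47.57)

Intrinsics K: fx=592.0, fy=777.3, cx=319.4, cy=240.8
Marker side s = 0.233 m; corners in marker frame (Z=0):
  M0 = (-0.1165, +0.1165, 0)
  M1 = (+0.1165, +0.1165, 0)
  M2 = (+0.1165, -0.1165, 0)
  M3 = (-0.1165, -0.1165, 0)
rvec = (0.1268, -0.2989, 0.2891), |rvec| = θ = 0.43474 rad = 24.909°
Rodrigues: sinθ=0.42117, 1−cosθ=0.09302; R = I + sinθ·[k]× + (1−cosθ)·[k]×²:
    [+0.91489 -0.29873 -0.27153]
    [+0.26143 +0.95095 -0.16537]
    [+0.30762 +0.08031 +0.94812]
t = (-0.2133, -0.0454, 0.7960) m
M0: Pc = R·M0+t = (-0.35469, +0.03493, +0.76952); u = 592.0·(-0.35469)/0.76952 + 319.4 = 46.5349, v = 777.3·(+0.03493)/0.76952 + 240.8 = 276.0829
M1: Pc = R·M1+t = (-0.14152, +0.09584, +0.84119); u = 592.0·(-0.14152)/0.84119 + 319.4 = 219.8055, v = 777.3·(+0.09584)/0.84119 + 240.8 = 329.3621
M2: Pc = R·M2+t = (-0.07191, -0.12573, +0.82248); u = 592.0·(-0.07191)/0.82248 + 319.4 = 267.6392, v = 777.3·(-0.12573)/0.82248 + 240.8 = 121.9768
M3: Pc = R·M3+t = (-0.28508, -0.18664, +0.75081); u = 592.0·(-0.28508)/0.75081 + 319.4 = 94.6164, v = 777.3·(-0.18664)/0.75081 + 240.8 = 47.5721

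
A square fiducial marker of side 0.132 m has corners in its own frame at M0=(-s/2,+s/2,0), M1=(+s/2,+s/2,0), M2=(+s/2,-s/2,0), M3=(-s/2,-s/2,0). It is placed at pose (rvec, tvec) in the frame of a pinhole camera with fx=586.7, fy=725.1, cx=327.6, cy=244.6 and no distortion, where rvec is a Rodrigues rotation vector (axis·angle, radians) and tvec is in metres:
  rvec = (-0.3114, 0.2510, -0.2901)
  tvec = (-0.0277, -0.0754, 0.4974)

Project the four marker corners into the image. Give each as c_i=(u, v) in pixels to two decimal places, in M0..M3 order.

Intrinsics K: fx=586.7, fy=725.1, cx=327.6, cy=244.6
Marker side s = 0.132 m; corners in marker frame (Z=0):
  M0 = (-0.0660, +0.0660, 0)
  M1 = (+0.0660, +0.0660, 0)
  M2 = (+0.0660, -0.0660, 0)
  M3 = (-0.0660, -0.0660, 0)
rvec = (-0.3114, 0.2510, -0.2901), |rvec| = θ = 0.49409 rad = 28.310°
Rodrigues: sinθ=0.47423, 1−cosθ=0.11960; R = I + sinθ·[k]× + (1−cosθ)·[k]×²:
    [+0.92791 +0.24015 +0.28517]
    [-0.31673 +0.91126 +0.26321]
    [-0.19665 -0.33456 +0.92163]
t = (-0.0277, -0.0754, 0.4974) m
M0: Pc = R·M0+t = (-0.07309, +0.00565, +0.48830); u = 586.7·(-0.07309)/0.48830 + 327.6 = 239.7785, v = 725.1·(+0.00565)/0.48830 + 244.6 = 252.9865
M1: Pc = R·M1+t = (+0.04939, -0.03616, +0.46234); u = 586.7·(+0.04939)/0.46234 + 327.6 = 390.2768, v = 725.1·(-0.03616)/0.46234 + 244.6 = 187.8879
M2: Pc = R·M2+t = (+0.01769, -0.15645, +0.50650); u = 586.7·(+0.01769)/0.50650 + 327.6 = 348.0933, v = 725.1·(-0.15645)/0.50650 + 244.6 = 20.6318
M3: Pc = R·M3+t = (-0.10479, -0.11464, +0.53246); u = 586.7·(-0.10479)/0.53246 + 327.6 = 212.1337, v = 725.1·(-0.11464)/0.53246 + 244.6 = 88.4853

c0=(239.78, 252.99) c1=(390.28, 187.89) c2=(348.09, 20.63) c3=(212.13, 88.49)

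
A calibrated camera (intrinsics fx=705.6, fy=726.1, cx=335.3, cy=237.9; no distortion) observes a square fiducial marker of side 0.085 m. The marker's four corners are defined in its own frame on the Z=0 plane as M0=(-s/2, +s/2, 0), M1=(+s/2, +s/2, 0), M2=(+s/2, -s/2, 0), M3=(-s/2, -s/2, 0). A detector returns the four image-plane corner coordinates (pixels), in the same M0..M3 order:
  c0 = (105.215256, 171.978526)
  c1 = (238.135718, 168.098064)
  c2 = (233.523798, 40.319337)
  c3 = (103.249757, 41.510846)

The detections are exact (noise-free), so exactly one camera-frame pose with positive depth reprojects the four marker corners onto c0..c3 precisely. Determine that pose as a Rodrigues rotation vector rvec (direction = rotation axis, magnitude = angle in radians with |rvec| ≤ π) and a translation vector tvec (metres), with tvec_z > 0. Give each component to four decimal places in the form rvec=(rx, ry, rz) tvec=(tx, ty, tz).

rvec=(-0.1157, -0.1094, -0.0459) tvec=(-0.1084, -0.0852, 0.4645)

Intrinsics K: fx=705.6, fy=726.1, cx=335.3, cy=237.9
Marker side s = 0.085 m; corners in marker frame (Z=0):
  M0 = (-0.0425, +0.0425, 0)
  M1 = (+0.0425, +0.0425, 0)
  M2 = (+0.0425, -0.0425, 0)
  M3 = (-0.0425, -0.0425, 0)
Detected image corners:
  c0 = (105.215256, 171.978526) px
  c1 = (238.135718, 168.098064) px
  c2 = (233.523798, 40.319337) px
  c3 = (103.249757, 41.510846) px
Planar DLT: solve 8×8 A·h = b for H (H[2,2]=1):
  H  [+1588.88939 -2.39852 +170.68597]
  H  [-4.33316 +1493.34723 +104.79811]
  H  [+0.24023 -0.24259 +1.00000]
B = K⁻¹H; ‖b₁‖=2.152792, ‖b₂‖=2.152792; λ = 2/(‖b₁‖+‖b₂‖) = 0.464513, sign → tz>0 ⇒ λ=+0.464513
r₁ = λ·B[:,0] = (+0.99298,-0.03933,+0.11159); r₂ = λ·B[:,1] = (+0.05197,+0.99227,-0.11269)
r₃ = r₁×r₂ = (-0.10630,+0.11769,+0.98734); SVD([r₁ r₂ r₃]) → R = UVᵀ:
  R  [+0.99298 +0.05197 -0.10630]
  R  [-0.03933 +0.99227 +0.11769]
  R  [+0.11159 -0.11269 +0.98734]
t = (-0.10837, -0.08515, +0.46451) m
tr R = 2.972590; θ = arccos((tr R − 1)/2) = 0.165748 rad = 9.497°
axis k = ((R−Rᵀ)₃₂, (R−Rᵀ)₁₃, (R−Rᵀ)₂₁) / (2 sinθ) = (-0.698169, -0.660303, -0.276694)
rvec = θ·k = (-0.115720, -0.109444, -0.045861)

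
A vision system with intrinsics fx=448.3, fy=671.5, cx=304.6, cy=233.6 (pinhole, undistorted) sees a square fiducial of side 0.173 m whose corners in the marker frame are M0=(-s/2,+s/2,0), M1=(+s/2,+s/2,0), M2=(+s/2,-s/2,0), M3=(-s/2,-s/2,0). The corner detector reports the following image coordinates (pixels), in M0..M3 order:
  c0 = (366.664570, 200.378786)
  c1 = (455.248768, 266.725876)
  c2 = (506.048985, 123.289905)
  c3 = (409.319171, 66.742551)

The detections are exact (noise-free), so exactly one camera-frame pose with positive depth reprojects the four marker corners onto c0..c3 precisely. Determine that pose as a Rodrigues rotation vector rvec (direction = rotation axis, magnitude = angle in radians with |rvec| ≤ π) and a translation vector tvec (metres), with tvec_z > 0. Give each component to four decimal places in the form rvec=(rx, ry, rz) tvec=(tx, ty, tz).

rvec=(0.0964, 0.4501, 0.4583) tvec=(0.2176, -0.0791, 0.7674)

Intrinsics K: fx=448.3, fy=671.5, cx=304.6, cy=233.6
Marker side s = 0.173 m; corners in marker frame (Z=0):
  M0 = (-0.0865, +0.0865, 0)
  M1 = (+0.0865, +0.0865, 0)
  M2 = (+0.0865, -0.0865, 0)
  M3 = (-0.0865, -0.0865, 0)
Detected image corners:
  c0 = (366.664570, 200.378786) px
  c1 = (455.248768, 266.725876) px
  c2 = (506.048985, 123.289905) px
  c3 = (409.319171, 66.742551) px
Planar DLT: solve 8×8 A·h = b for H (H[2,2]=1):
  H  [+309.96247 -161.87284 +431.74449]
  H  [+270.63605 +840.05537 +164.38525]
  H  [-0.51834 +0.24676 +1.00000]
B = K⁻¹H; ‖b₁‖=1.303105, ‖b₂‖=1.303105; λ = 2/(‖b₁‖+‖b₂‖) = 0.767398, sign → tz>0 ⇒ λ=+0.767398
r₁ = λ·B[:,0] = (+0.80086,+0.44766,-0.39777); r₂ = λ·B[:,1] = (-0.40576,+0.89415,+0.18936)
r₃ = r₁×r₂ = (+0.44044,+0.00975,+0.89773); SVD([r₁ r₂ r₃]) → R = UVᵀ:
  R  [+0.80086 -0.40576 +0.44044]
  R  [+0.44766 +0.89415 +0.00975]
  R  [-0.39777 +0.18936 +0.89773]
t = (+0.21765, -0.07910, +0.76740) m
tr R = 2.592741; θ = arccos((tr R − 1)/2) = 0.649526 rad = 37.215°
axis k = ((R−Rᵀ)₃₂, (R−Rᵀ)₁₃, (R−Rᵀ)₂₁) / (2 sinθ) = (+0.148490, +0.692953, +0.705526)
rvec = θ·k = (+0.096448, +0.450091, +0.458258)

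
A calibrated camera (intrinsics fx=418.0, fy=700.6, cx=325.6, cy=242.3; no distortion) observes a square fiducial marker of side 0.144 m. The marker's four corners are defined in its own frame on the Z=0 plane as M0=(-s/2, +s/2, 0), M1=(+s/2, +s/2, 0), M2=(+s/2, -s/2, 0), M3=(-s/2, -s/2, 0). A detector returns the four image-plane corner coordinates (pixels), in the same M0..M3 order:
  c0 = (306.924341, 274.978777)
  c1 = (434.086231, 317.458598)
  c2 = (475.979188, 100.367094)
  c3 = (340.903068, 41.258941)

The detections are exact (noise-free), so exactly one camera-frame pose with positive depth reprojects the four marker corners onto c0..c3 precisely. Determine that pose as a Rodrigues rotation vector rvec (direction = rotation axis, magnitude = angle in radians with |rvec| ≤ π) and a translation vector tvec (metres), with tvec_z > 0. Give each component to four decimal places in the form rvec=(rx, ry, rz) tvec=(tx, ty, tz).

Intrinsics K: fx=418.0, fy=700.6, cx=325.6, cy=242.3
Marker side s = 0.144 m; corners in marker frame (Z=0):
  M0 = (-0.0720, +0.0720, 0)
  M1 = (+0.0720, +0.0720, 0)
  M2 = (+0.0720, -0.0720, 0)
  M3 = (-0.0720, -0.0720, 0)
Detected image corners:
  c0 = (306.924341, 274.978777) px
  c1 = (434.086231, 317.458598) px
  c2 = (475.979188, 100.367094) px
  c3 = (340.903068, 41.258941) px
Planar DLT: solve 8×8 A·h = b for H (H[2,2]=1):
  H  [+1062.27186 -56.76557 +390.59738]
  H  [+422.50877 +1661.43666 +188.55541]
  H  [+0.39227 +0.53265 +1.00000]
B = K⁻¹H; ‖b₁‖=2.317539, ‖b₂‖=2.317539; λ = 2/(‖b₁‖+‖b₂‖) = 0.431492, sign → tz>0 ⇒ λ=+0.431492
r₁ = λ·B[:,0] = (+0.96472,+0.20168,+0.16926); r₂ = λ·B[:,1] = (-0.23763,+0.94377,+0.22984)
r₃ = r₁×r₂ = (-0.11339,-0.26195,+0.95840); SVD([r₁ r₂ r₃]) → R = UVᵀ:
  R  [+0.96472 -0.23763 -0.11339]
  R  [+0.20168 +0.94377 -0.26195]
  R  [+0.16926 +0.22984 +0.95840]
t = (+0.06710, -0.03310, +0.43149) m
tr R = 2.866887; θ = arccos((tr R − 1)/2) = 0.366901 rad = 21.022°
axis k = ((R−Rᵀ)₃₂, (R−Rᵀ)₁₃, (R−Rᵀ)₂₁) / (2 sinθ) = (+0.685460, -0.393965, +0.612321)
rvec = θ·k = (+0.251496, -0.144546, +0.224661)

rvec=(0.2515, -0.1445, 0.2247) tvec=(0.0671, -0.0331, 0.4315)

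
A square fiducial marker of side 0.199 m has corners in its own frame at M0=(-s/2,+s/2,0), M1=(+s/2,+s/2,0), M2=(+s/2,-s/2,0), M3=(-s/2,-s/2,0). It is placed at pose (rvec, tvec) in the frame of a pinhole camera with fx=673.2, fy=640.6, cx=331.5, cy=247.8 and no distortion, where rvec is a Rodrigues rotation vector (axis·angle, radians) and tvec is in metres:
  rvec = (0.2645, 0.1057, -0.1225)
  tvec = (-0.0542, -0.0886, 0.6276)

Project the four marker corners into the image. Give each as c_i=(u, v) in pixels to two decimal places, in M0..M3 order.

Intrinsics K: fx=673.2, fy=640.6, cx=331.5, cy=247.8
Marker side s = 0.199 m; corners in marker frame (Z=0):
  M0 = (-0.0995, +0.0995, 0)
  M1 = (+0.0995, +0.0995, 0)
  M2 = (+0.0995, -0.0995, 0)
  M3 = (-0.0995, -0.0995, 0)
rvec = (0.2645, 0.1057, -0.1225), |rvec| = θ = 0.31006 rad = 17.765°
Rodrigues: sinθ=0.30512, 1−cosθ=0.04769; R = I + sinθ·[k]× + (1−cosθ)·[k]×²:
    [+0.98702 +0.13441 +0.08794]
    [-0.10668 +0.95786 -0.26670]
    [-0.12009 +0.25386 +0.95976]
t = (-0.0542, -0.0886, 0.6276) m
M0: Pc = R·M0+t = (-0.13903, +0.01732, +0.66481); u = 673.2·(-0.13903)/0.66481 + 331.5 = 190.7110, v = 640.6·(+0.01732)/0.66481 + 247.8 = 264.4906
M1: Pc = R·M1+t = (+0.05738, -0.00391, +0.64091); u = 673.2·(+0.05738)/0.64091 + 331.5 = 391.7731, v = 640.6·(-0.00391)/0.64091 + 247.8 = 243.8940
M2: Pc = R·M2+t = (+0.03063, -0.19452, +0.59039); u = 673.2·(+0.03063)/0.59039 + 331.5 = 366.4305, v = 640.6·(-0.19452)/0.59039 + 247.8 = 36.7364
M3: Pc = R·M3+t = (-0.16578, -0.17329, +0.61429); u = 673.2·(-0.16578)/0.61429 + 331.5 = 149.8193, v = 640.6·(-0.17329)/0.61429 + 247.8 = 67.0857

c0=(190.71, 264.49) c1=(391.77, 243.89) c2=(366.43, 36.74) c3=(149.82, 67.09)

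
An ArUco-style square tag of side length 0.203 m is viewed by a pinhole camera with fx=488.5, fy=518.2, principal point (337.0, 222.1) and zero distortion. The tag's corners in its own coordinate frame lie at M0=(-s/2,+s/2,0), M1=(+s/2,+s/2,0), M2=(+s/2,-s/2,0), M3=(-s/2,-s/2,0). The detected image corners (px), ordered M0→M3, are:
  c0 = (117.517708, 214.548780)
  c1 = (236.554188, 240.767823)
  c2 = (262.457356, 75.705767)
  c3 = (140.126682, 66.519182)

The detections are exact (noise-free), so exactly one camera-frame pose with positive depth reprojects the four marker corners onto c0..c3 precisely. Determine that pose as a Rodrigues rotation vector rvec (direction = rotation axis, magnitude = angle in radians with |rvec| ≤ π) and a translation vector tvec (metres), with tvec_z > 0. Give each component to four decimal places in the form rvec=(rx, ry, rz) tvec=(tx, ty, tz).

rvec=(-0.0137, 0.3678, 0.1697) tvec=(-0.2061, -0.0938, 0.6660)

Intrinsics K: fx=488.5, fy=518.2, cx=337.0, cy=222.1
Marker side s = 0.203 m; corners in marker frame (Z=0):
  M0 = (-0.1015, +0.1015, 0)
  M1 = (+0.1015, +0.1015, 0)
  M2 = (+0.1015, -0.1015, 0)
  M3 = (-0.1015, -0.1015, 0)
Detected image corners:
  c0 = (117.517708, 214.548780) px
  c1 = (236.554188, 240.767823) px
  c2 = (262.457356, 75.705767) px
  c3 = (140.126682, 66.519182) px
Planar DLT: solve 8×8 A·h = b for H (H[2,2]=1):
  H  [+492.53350 -114.09841 +185.83104]
  H  [+6.80967 +772.77266 +149.10893]
  H  [-0.53893 +0.02615 +1.00000]
B = K⁻¹H; ‖b₁‖=1.501519, ‖b₂‖=1.501519; λ = 2/(‖b₁‖+‖b₂‖) = 0.665992, sign → tz>0 ⇒ λ=+0.665992
r₁ = λ·B[:,0] = (+0.91910,+0.16258,-0.35892); r₂ = λ·B[:,1] = (-0.16757,+0.98571,+0.01741)
r₃ = r₁×r₂ = (+0.35662,+0.04414,+0.93321); SVD([r₁ r₂ r₃]) → R = UVᵀ:
  R  [+0.91910 -0.16757 +0.35662]
  R  [+0.16258 +0.98571 +0.04414]
  R  [-0.35892 +0.01741 +0.93321]
t = (-0.20609, -0.09381, +0.66599) m
tr R = 2.838011; θ = arccos((tr R − 1)/2) = 0.405246 rad = 23.219°
axis k = ((R−Rᵀ)₃₂, (R−Rᵀ)₁₃, (R−Rᵀ)₂₁) / (2 sinθ) = (-0.033896, +0.907485, +0.418715)
rvec = θ·k = (-0.013736, +0.367754, +0.169682)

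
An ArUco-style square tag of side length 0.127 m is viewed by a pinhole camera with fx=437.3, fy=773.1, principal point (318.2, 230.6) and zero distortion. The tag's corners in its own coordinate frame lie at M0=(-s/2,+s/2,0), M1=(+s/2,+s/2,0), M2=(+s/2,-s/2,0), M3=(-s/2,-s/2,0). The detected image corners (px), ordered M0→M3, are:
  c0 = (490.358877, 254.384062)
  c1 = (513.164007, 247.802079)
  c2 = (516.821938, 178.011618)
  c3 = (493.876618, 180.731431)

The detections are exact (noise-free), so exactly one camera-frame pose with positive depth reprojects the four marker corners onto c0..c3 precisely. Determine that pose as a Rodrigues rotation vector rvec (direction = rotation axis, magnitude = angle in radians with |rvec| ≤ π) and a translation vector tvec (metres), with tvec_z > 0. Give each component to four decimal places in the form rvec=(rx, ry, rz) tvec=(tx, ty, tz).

Intrinsics K: fx=437.3, fy=773.1, cx=318.2, cy=230.6
Marker side s = 0.127 m; corners in marker frame (Z=0):
  M0 = (-0.0635, +0.0635, 0)
  M1 = (+0.0635, +0.0635, 0)
  M2 = (+0.0635, -0.0635, 0)
  M3 = (-0.0635, -0.0635, 0)
Detected image corners:
  c0 = (490.358877, 254.384062) px
  c1 = (513.164007, 247.802079) px
  c2 = (516.821938, 178.011618) px
  c3 = (493.876618, 180.731431) px
Planar DLT: solve 8×8 A·h = b for H (H[2,2]=1):
  H  [+397.41511 +30.11561 +503.85557]
  H  [+56.14603 +589.27361 +215.43259]
  H  [+0.43153 +0.11594 +1.00000]
B = K⁻¹H; ‖b₁‖=0.736981, ‖b₂‖=0.736981; λ = 2/(‖b₁‖+‖b₂‖) = 1.356887, sign → tz>0 ⇒ λ=+1.356887
r₁ = λ·B[:,0] = (+0.80706,-0.07611,+0.58554); r₂ = λ·B[:,1] = (-0.02103,+0.98732,+0.15732)
r₃ = r₁×r₂ = (-0.59009,-0.13927,+0.79523); SVD([r₁ r₂ r₃]) → R = UVᵀ:
  R  [+0.80706 -0.02102 -0.59009]
  R  [-0.07611 +0.98732 -0.13927]
  R  [+0.58554 +0.15732 +0.79523]
t = (+0.57607, -0.02662, +1.35689) m
tr R = 2.589623; θ = arccos((tr R − 1)/2) = 0.652099 rad = 37.363°
axis k = ((R−Rᵀ)₃₂, (R−Rᵀ)₁₃, (R−Rᵀ)₂₁) / (2 sinθ) = (+0.244366, -0.968620, -0.045386)
rvec = θ·k = (+0.159351, -0.631636, -0.029596)

rvec=(0.1594, -0.6316, -0.0296) tvec=(0.5761, -0.0266, 1.3569)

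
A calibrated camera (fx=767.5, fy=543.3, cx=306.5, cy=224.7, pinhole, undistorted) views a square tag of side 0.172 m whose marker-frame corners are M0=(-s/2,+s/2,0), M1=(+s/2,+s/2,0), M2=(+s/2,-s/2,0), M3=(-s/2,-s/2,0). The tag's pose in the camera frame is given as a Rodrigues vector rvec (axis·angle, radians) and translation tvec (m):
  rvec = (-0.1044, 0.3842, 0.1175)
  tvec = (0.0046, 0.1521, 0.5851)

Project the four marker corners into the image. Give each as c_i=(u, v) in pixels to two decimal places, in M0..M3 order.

Intrinsics K: fx=767.5, fy=543.3, cx=306.5, cy=224.7
Marker side s = 0.172 m; corners in marker frame (Z=0):
  M0 = (-0.0860, +0.0860, 0)
  M1 = (+0.0860, +0.0860, 0)
  M2 = (+0.0860, -0.0860, 0)
  M3 = (-0.0860, -0.0860, 0)
rvec = (-0.1044, 0.3842, 0.1175), |rvec| = θ = 0.41511 rad = 23.784°
Rodrigues: sinθ=0.40329, 1−cosθ=0.08493; R = I + sinθ·[k]× + (1−cosθ)·[k]×²:
    [+0.92044 -0.13392 +0.36721]
    [+0.09439 +0.98782 +0.12368]
    [-0.37931 -0.07918 +0.92188]
t = (0.0046, 0.1521, 0.5851) m
M0: Pc = R·M0+t = (-0.08608, +0.22894, +0.61091); u = 767.5·(-0.08608)/0.61091 + 306.5 = 198.3614, v = 543.3·(+0.22894)/0.61091 + 224.7 = 428.2988
M1: Pc = R·M1+t = (+0.07224, +0.24517, +0.54567); u = 767.5·(+0.07224)/0.54567 + 306.5 = 408.1086, v = 543.3·(+0.24517)/0.54567 + 224.7 = 468.8050
M2: Pc = R·M2+t = (+0.09528, +0.07526, +0.55929); u = 767.5·(+0.09528)/0.55929 + 306.5 = 437.2447, v = 543.3·(+0.07526)/0.55929 + 224.7 = 297.8127
M3: Pc = R·M3+t = (-0.06304, +0.05903, +0.62453); u = 767.5·(-0.06304)/0.62453 + 306.5 = 229.0276, v = 543.3·(+0.05903)/0.62453 + 224.7 = 276.0523

c0=(198.36, 428.30) c1=(408.11, 468.80) c2=(437.24, 297.81) c3=(229.03, 276.05)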